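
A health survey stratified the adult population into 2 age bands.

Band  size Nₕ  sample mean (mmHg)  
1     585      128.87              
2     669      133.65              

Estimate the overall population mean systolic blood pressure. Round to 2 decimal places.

131.42

N = 1254; weights Wₕ = Nₕ/N = (0.4665, 0.5335).
x̄_st = Σ Wₕ·x̄ₕ = 0.4665·128.87 + 0.5335·133.65 ≈ 131.4201...
→ 131.42.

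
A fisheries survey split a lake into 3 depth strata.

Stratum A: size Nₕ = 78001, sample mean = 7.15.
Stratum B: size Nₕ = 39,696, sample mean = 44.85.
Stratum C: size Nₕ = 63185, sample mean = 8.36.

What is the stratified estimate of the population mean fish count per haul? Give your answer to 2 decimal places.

15.85

N = 180882; weights Wₕ = Nₕ/N = (0.4312, 0.2195, 0.3493).
x̄_st = Σ Wₕ·x̄ₕ = 0.4312·7.15 + 0.2195·44.85 + 0.3493·8.36 ≈ 15.8462...
→ 15.85.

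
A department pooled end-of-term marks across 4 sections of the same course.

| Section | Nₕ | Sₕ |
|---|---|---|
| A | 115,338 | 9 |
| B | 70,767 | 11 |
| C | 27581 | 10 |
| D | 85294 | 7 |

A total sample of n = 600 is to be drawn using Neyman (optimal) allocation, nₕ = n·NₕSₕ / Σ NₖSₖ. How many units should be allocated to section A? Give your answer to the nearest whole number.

232

A: NₕSₕ = 115338·9 = 1038042
B: NₕSₕ = 70767·11 = 778437
C: NₕSₕ = 27581·10 = 275810
D: NₕSₕ = 85294·7 = 597058
Σ NₕSₕ = 2689347.
n_A = 600·1038042/2689347 = 231.590... → 232.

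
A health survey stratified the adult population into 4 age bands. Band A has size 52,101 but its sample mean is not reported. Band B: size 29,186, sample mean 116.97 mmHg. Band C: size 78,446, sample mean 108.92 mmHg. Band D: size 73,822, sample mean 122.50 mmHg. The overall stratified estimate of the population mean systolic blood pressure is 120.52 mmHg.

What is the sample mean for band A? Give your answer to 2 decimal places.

137.17

Σ Nₕx̄ₕ = N·μ, so 52101·x̄_A = 233555·120.52 − (29186·116.97 + 78446·108.92 + 73822·122.50).
= 28148048.6 − 21001419.74 = 7146628.86.
x̄_A = 7146628.86 / 52101 = 137.1687... → 137.17.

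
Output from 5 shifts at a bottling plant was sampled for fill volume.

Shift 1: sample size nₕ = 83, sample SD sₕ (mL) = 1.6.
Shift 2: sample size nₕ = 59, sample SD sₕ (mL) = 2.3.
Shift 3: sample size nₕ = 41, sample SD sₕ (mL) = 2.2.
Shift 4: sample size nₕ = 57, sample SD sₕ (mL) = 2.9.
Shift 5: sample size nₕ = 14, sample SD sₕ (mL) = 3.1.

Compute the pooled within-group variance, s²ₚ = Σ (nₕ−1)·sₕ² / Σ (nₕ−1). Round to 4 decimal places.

1: (83−1)·1.6² = 82·2.56 = 209.92
2: (59−1)·2.3² = 58·5.29 = 306.82
3: (41−1)·2.2² = 40·4.84 = 193.6
4: (57−1)·2.9² = 56·8.41 = 470.96
5: (14−1)·3.1² = 13·9.61 = 124.93
Numerator = 1306.23; denominator = Σ(nₕ−1) = 249.
s²ₚ = 1306.23/249 = 5.245904... → 5.2459.

5.2459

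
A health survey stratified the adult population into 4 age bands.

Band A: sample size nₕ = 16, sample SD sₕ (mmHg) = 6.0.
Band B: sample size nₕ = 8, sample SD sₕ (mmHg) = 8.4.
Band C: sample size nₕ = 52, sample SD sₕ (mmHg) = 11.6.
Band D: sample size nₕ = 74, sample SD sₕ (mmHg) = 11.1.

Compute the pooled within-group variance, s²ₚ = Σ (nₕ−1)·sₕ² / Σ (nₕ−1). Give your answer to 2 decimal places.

A: (16−1)·6.0² = 15·36 = 540
B: (8−1)·8.4² = 7·70.56 = 493.92
C: (52−1)·11.6² = 51·134.56 = 6862.56
D: (74−1)·11.1² = 73·123.21 = 8994.33
Numerator = 16890.81; denominator = Σ(nₕ−1) = 146.
s²ₚ = 16890.81/146 = 115.6905... → 115.69.

115.69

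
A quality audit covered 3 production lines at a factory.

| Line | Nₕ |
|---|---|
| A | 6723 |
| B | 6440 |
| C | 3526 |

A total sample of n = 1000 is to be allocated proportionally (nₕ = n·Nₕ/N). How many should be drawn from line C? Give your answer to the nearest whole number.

211

Share of line C = 3526/16689 = 0.21128.
Allocate 1000 × 0.21128 = 211.277... → 211.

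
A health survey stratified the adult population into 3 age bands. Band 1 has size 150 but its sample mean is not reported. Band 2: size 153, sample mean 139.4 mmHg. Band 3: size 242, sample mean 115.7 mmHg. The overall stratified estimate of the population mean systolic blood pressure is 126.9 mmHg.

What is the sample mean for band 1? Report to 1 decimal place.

Σ Nₕx̄ₕ = N·μ, so 150·x̄_1 = 545·126.9 − (153·139.4 + 242·115.7).
= 69160.5 − 49327.6 = 19832.9.
x̄_1 = 19832.9 / 150 = 132.219... → 132.2.

132.2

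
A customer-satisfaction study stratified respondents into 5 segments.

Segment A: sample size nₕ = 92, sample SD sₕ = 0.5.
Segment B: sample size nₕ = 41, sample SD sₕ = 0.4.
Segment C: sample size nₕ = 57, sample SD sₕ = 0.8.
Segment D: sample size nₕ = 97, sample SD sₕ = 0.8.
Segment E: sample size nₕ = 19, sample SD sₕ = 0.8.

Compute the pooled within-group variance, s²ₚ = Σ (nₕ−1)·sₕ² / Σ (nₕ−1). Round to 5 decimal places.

0.45831

Degrees of freedom: 91 + 40 + 56 + 96 + 18 = 301.
Σ(nₕ−1)sₕ² = 91·0.25 + 40·0.16 + 56·0.64 + 96·0.64 + 18·0.64 = 137.95.
s²ₚ = 137.95 / 301 = 0.4583056... → 0.45831.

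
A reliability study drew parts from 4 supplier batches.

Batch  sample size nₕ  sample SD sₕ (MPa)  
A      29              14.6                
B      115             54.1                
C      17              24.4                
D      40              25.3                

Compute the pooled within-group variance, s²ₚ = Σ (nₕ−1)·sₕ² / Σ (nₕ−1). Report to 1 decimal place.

A: (29−1)·14.6² = 28·213.16 = 5968.48
B: (115−1)·54.1² = 114·2926.81 = 333656.34
C: (17−1)·24.4² = 16·595.36 = 9525.76
D: (40−1)·25.3² = 39·640.09 = 24963.51
Numerator = 374114.09; denominator = Σ(nₕ−1) = 197.
s²ₚ = 374114.09/197 = 1899.056... → 1899.1.

1899.1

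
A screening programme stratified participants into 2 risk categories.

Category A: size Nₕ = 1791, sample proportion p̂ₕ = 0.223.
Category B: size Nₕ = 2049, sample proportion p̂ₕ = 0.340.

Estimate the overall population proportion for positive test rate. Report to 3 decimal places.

0.285

N = 1791 + 2049 = 3840.
Overall proportion = Σ (Nₕ/N)·p̂ₕ.
Σ Nₕp̂ₕ = 399.393 + 696.66 = 1096.053.
1096.053 / 3840 = 0.28543... → 0.285.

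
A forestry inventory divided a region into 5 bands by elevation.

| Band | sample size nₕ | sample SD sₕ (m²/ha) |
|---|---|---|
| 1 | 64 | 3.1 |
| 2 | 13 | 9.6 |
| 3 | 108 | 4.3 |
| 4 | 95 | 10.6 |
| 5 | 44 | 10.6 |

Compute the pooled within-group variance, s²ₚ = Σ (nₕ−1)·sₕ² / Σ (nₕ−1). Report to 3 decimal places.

59.822

1: (64−1)·3.1² = 63·9.61 = 605.43
2: (13−1)·9.6² = 12·92.16 = 1105.92
3: (108−1)·4.3² = 107·18.49 = 1978.43
4: (95−1)·10.6² = 94·112.36 = 10561.84
5: (44−1)·10.6² = 43·112.36 = 4831.48
Numerator = 19083.1; denominator = Σ(nₕ−1) = 319.
s²ₚ = 19083.1/319 = 59.82163... → 59.822.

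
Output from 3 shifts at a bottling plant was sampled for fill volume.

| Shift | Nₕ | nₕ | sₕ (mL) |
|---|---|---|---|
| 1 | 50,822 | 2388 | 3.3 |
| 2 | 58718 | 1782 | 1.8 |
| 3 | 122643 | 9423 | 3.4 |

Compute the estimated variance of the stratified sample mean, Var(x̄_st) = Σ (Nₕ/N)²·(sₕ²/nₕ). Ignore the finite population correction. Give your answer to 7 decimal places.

0.0006771

N = 232183; Wₕ = Nₕ/N.
shift 1: (50822/232183)²·3.3²/2388 = 0.0002184923
shift 2: (58718/232183)²·1.8²/1782 = 0.0001162837
shift 3: (122643/232183)²·3.4²/9423 = 0.0003422893
Sum = 0.0006770654 → 0.0006771.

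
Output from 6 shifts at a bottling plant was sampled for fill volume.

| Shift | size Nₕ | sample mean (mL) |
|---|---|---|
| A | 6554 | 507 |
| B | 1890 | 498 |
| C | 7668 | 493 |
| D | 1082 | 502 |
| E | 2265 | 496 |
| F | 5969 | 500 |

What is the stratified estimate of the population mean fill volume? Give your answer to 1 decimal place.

N = 25428; weights Wₕ = Nₕ/N = (0.2577, 0.0743, 0.3016, 0.0426, 0.0891, 0.2347).
x̄_st = Σ Wₕ·x̄ₕ = 0.2577·507 + 0.0743·498 + 0.3016·493 + 0.0426·502 + 0.0891·496 + 0.2347·500 ≈ 499.273...
→ 499.3.

499.3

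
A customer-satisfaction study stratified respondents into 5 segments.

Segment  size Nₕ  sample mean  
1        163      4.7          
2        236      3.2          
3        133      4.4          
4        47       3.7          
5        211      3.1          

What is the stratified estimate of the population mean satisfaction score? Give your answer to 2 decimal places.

3.71

x̄_st = (Σ Nₕx̄ₕ) / (Σ Nₕ) = (163·4.7 + 236·3.2 + 133·4.4 + 47·3.7 + 211·3.1) / 790
= 2934.5 / 790 = 3.7146... → 3.71.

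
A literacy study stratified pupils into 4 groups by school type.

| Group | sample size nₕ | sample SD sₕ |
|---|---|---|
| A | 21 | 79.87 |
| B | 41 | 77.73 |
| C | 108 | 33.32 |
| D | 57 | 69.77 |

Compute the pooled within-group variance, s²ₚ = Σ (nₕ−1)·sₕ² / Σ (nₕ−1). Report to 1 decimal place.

Degrees of freedom: 20 + 40 + 107 + 56 = 223.
Σ(nₕ−1)sₕ² = 20·6379.2169 + 40·6041.9529 + 107·1110.2224 + 56·4867.8529 = 760656.0132.
s²ₚ = 760656.0132 / 223 = 3411.014... → 3411.0.

3411.0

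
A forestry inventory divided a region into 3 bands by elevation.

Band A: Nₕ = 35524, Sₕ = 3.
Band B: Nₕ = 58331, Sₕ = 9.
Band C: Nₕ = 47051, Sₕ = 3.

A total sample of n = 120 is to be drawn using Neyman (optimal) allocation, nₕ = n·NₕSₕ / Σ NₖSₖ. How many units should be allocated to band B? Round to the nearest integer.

82

Σ NₕSₕ = 35524·3 + 58331·9 + 47051·3 = 772704.
Share for B: 524979/772704 = 0.67941.
n_B = 120 × 0.67941 = 81.529... → 82.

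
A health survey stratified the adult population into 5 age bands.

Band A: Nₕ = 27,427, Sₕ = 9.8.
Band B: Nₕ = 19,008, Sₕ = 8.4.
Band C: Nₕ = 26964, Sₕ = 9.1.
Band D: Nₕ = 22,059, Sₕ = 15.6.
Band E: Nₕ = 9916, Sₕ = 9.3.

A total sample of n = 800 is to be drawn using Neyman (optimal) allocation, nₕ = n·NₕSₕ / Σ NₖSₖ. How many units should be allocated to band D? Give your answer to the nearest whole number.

248

A: NₕSₕ = 27427·9.8 = 268784.6
B: NₕSₕ = 19008·8.4 = 159667.2
C: NₕSₕ = 26964·9.1 = 245372.4
D: NₕSₕ = 22059·15.6 = 344120.4
E: NₕSₕ = 9916·9.3 = 92218.8
Σ NₕSₕ = 1110163.4.
n_D = 800·344120.4/1110163.4 = 247.978... → 248.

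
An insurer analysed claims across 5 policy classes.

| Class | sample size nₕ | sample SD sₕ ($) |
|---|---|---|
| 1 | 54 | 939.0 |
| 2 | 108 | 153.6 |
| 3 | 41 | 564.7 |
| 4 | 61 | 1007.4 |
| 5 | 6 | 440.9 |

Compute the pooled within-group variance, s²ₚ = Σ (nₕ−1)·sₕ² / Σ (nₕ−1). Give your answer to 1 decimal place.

Degrees of freedom: 53 + 107 + 40 + 60 + 5 = 265.
Σ(nₕ−1)sₕ² = 53·881721 + 107·23592.96 + 40·318886.09 + 60·1014854.76 + 5·194392.81 = 123874352.97.
s²ₚ = 123874352.97 / 265 = 467450.389... → 467450.4.

467450.4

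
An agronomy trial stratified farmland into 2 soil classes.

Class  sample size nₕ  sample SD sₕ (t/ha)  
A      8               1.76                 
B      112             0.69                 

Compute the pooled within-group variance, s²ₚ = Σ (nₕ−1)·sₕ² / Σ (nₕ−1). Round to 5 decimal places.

A: (8−1)·1.76² = 7·3.0976 = 21.6832
B: (112−1)·0.69² = 111·0.4761 = 52.8471
Numerator = 74.5303; denominator = Σ(nₕ−1) = 118.
s²ₚ = 74.5303/118 = 0.6316127... → 0.63161.

0.63161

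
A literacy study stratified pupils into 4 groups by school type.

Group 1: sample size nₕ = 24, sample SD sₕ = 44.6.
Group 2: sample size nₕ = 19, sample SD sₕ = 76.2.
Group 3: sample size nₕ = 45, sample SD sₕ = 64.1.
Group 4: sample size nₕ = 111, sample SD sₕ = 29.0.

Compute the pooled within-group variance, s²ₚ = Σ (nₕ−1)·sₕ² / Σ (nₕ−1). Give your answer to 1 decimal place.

2172.1

1: (24−1)·44.6² = 23·1989.16 = 45750.68
2: (19−1)·76.2² = 18·5806.44 = 104515.92
3: (45−1)·64.1² = 44·4108.81 = 180787.64
4: (111−1)·29.0² = 110·841 = 92510
Numerator = 423564.24; denominator = Σ(nₕ−1) = 195.
s²ₚ = 423564.24/195 = 2172.124... → 2172.1.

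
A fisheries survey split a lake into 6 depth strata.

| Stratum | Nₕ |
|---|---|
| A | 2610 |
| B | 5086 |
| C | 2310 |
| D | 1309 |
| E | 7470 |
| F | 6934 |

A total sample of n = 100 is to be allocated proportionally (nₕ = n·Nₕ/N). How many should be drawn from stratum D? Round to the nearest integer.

5

Share of stratum D = 1309/25719 = 0.05090.
Allocate 100 × 0.05090 = 5.090... → 5.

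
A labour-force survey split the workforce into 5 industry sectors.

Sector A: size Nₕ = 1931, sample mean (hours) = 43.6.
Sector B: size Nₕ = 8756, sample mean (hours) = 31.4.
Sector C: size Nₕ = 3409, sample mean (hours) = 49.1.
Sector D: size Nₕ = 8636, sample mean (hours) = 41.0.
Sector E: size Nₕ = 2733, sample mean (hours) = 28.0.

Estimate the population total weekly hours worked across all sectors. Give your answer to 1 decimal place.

957111.9

Estimate total by summing Nₕ·x̄ₕ over strata.
1931·43.6 + 8756·31.4 + 3409·49.1 + 8636·41.0 + 2733·28.0 = 84191.6 + 274938.4 + 167381.9 + 354076 + 76524 = 957111.9.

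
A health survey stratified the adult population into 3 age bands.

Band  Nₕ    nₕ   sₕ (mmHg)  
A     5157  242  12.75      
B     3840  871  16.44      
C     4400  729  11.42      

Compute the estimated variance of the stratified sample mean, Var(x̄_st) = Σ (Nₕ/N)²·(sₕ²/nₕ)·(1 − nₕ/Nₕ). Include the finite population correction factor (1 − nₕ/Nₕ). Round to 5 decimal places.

N = 13397; Wₕ = Nₕ/N.
band A: (5157/13397)²·12.75²/242·(1 − 242/5157) = 0.09486599
band B: (3840/13397)²·16.44²/871·(1 − 871/3840) = 0.01971114
band C: (4400/13397)²·11.42²/729·(1 − 729/4400) = 0.01610003
Sum = 0.13067716 → 0.13068.

0.13068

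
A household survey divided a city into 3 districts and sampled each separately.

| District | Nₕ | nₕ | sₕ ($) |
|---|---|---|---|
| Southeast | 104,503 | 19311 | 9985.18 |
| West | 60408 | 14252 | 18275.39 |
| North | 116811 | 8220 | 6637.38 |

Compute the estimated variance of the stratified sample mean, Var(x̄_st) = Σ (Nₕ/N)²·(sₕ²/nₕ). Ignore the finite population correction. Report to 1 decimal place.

N = 281722. Term for each stratum: Wₕ²sₕ²/nₕ.
Var(x̄_st) = 710.4328 + 1077.4692 + 921.3985 = 2709.3006 → 2709.3.

2709.3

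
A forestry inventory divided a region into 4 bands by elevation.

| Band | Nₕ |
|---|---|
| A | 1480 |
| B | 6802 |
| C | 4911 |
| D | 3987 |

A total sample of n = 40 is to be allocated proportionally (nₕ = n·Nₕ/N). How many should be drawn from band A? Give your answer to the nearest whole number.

Share of band A = 1480/17180 = 0.08615.
Allocate 40 × 0.08615 = 3.446... → 3.

3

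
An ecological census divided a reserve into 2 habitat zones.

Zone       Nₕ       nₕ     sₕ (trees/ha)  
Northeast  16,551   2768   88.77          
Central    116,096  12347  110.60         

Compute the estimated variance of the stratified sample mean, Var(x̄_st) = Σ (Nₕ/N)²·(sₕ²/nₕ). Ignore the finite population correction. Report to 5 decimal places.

N = 132647. Term for each stratum: Wₕ²sₕ²/nₕ.
Var(x̄_st) = 0.04432206 + 0.75890682 = 0.80322888 → 0.80323.

0.80323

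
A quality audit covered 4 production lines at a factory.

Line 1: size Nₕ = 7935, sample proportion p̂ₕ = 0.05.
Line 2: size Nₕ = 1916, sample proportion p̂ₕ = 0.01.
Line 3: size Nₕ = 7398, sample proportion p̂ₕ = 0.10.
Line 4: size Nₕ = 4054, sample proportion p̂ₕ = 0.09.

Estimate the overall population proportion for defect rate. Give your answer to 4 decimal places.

0.0714

Wₕ = Nₕ/N with N = 21303: 0.3725, 0.0899, 0.3473, 0.1903.
p̂_st = 0.3725·0.05 + 0.0899·0.01 + 0.3473·0.10 + 0.1903·0.09 ≈ 0.071378... → 0.0714.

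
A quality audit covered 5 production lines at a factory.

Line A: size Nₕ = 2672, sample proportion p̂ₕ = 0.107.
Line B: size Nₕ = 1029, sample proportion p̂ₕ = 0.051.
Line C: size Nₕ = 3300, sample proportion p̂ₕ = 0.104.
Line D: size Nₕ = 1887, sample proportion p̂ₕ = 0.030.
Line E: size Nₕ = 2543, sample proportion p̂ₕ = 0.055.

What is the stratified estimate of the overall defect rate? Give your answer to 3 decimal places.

N = 2672 + 1029 + 3300 + 1887 + 2543 = 11431.
Overall proportion = Σ (Nₕ/N)·p̂ₕ.
Σ Nₕp̂ₕ = 285.904 + 52.479 + 343.2 + 56.61 + 139.865 = 878.058.
878.058 / 11431 = 0.07681... → 0.077.

0.077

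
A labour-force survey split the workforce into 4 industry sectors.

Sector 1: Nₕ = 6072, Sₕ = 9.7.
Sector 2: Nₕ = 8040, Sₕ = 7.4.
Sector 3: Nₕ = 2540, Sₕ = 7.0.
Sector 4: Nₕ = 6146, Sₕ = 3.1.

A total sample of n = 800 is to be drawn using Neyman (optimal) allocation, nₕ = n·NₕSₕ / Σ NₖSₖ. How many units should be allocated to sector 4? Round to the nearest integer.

98

1: NₕSₕ = 6072·9.7 = 58898.4
2: NₕSₕ = 8040·7.4 = 59496
3: NₕSₕ = 2540·7.0 = 17780
4: NₕSₕ = 6146·3.1 = 19052.6
Σ NₕSₕ = 155227.
n_4 = 800·19052.6/155227 = 98.192... → 98.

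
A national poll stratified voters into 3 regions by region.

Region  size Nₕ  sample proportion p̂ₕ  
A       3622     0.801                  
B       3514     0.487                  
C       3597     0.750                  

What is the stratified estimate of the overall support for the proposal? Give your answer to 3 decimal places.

0.681

N = 3622 + 3514 + 3597 = 10733.
Overall proportion = Σ (Nₕ/N)·p̂ₕ.
Σ Nₕp̂ₕ = 2901.222 + 1711.318 + 2697.75 = 7310.29.
7310.29 / 10733 = 0.68110... → 0.681.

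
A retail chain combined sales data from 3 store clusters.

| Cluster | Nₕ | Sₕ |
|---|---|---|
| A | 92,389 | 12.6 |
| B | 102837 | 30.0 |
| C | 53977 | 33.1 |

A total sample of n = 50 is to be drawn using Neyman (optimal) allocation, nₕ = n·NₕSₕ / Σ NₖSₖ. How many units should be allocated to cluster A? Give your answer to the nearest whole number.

10

A: NₕSₕ = 92389·12.6 = 1164101.4
B: NₕSₕ = 102837·30.0 = 3085110
C: NₕSₕ = 53977·33.1 = 1786638.7
Σ NₕSₕ = 6035850.1.
n_A = 50·1164101.4/6035850.1 = 9.643... → 10.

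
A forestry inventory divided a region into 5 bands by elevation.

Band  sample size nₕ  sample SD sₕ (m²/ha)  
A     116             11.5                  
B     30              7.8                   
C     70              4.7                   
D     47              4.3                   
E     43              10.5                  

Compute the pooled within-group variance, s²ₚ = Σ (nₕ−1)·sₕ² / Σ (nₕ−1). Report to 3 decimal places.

Degrees of freedom: 115 + 29 + 69 + 46 + 42 = 301.
Σ(nₕ−1)sₕ² = 115·132.25 + 29·60.84 + 69·22.09 + 46·18.49 + 42·110.25 = 23978.36.
s²ₚ = 23978.36 / 301 = 79.66233... → 79.662.

79.662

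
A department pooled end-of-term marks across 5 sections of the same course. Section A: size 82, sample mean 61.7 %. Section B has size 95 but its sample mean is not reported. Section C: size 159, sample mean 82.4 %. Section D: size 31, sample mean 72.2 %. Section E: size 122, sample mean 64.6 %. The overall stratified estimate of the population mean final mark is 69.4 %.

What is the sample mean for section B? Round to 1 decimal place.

Σ Nₕx̄ₕ = N·μ, so 95·x̄_B = 489·69.4 − (82·61.7 + 159·82.4 + 31·72.2 + 122·64.6).
= 33936.6 − 28280.4 = 5656.2.
x̄_B = 5656.2 / 95 = 59.539... → 59.5.

59.5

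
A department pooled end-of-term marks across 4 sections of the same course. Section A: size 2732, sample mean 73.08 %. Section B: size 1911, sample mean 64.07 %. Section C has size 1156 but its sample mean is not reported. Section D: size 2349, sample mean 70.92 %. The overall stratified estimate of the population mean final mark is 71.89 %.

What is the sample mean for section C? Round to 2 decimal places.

83.98

Σ Nₕx̄ₕ = N·μ, so 1156·x̄_C = 8148·71.89 − (2732·73.08 + 1911·64.07 + 2349·70.92).
= 585759.72 − 488683.41 = 97076.31.
x̄_C = 97076.31 / 1156 = 83.9760... → 83.98.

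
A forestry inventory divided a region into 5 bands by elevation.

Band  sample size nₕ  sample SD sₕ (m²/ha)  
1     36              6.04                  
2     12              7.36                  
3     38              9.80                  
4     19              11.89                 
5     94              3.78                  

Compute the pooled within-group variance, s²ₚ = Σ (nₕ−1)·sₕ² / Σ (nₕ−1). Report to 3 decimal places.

Degrees of freedom: 35 + 11 + 37 + 18 + 93 = 194.
Σ(nₕ−1)sₕ² = 35·36.4816 + 11·54.1696 + 37·96.04 + 18·141.3721 + 93·14.2884 = 9299.7206.
s²ₚ = 9299.7206 / 194 = 47.93670... → 47.937.

47.937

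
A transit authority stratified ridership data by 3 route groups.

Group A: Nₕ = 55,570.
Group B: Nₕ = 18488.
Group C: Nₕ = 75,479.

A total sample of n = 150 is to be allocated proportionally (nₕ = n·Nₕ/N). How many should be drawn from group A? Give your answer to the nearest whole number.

56

N = 55570 + 18488 + 75479 = 149537.
n_A = 150·55570/149537 = 55.742... → 56.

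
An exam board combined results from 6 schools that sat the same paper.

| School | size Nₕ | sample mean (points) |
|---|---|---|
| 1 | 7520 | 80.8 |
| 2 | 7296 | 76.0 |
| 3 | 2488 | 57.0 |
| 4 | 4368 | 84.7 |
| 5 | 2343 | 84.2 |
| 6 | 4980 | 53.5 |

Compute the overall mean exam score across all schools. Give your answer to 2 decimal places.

73.72

N = 28995; weights Wₕ = Nₕ/N = (0.2594, 0.2516, 0.0858, 0.1506, 0.0808, 0.1718).
x̄_st = Σ Wₕ·x̄ₕ = 0.2594·80.8 + 0.2516·76.0 + 0.0858·57.0 + 0.1506·84.7 + 0.0808·84.2 + 0.1718·53.5 ≈ 73.7233...
→ 73.72.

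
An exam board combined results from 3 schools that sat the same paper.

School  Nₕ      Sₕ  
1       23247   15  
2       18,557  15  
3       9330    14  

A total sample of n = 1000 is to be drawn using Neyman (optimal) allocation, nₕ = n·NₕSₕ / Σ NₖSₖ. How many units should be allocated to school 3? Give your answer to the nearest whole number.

1: NₕSₕ = 23247·15 = 348705
2: NₕSₕ = 18557·15 = 278355
3: NₕSₕ = 9330·14 = 130620
Σ NₕSₕ = 757680.
n_3 = 1000·130620/757680 = 172.395... → 172.

172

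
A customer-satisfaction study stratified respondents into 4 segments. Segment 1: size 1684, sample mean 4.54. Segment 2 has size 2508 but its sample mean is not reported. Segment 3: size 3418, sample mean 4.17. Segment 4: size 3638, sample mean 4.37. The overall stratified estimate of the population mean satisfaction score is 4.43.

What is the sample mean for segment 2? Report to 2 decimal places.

4.80

N = 1684 + 2508 + 3418 + 3638 = 11248.
Overall total = μ·N = 4.43·11248 = 49828.64.
Subtract the known strata: 1684·4.54 + 3418·4.17 + 3638·4.37 = 37796.48.
Remaining total for segment 2: 49828.64 − 37796.48 = 12032.16.
Divide by its size: 12032.16 / 2508 = 4.7975... → 4.80.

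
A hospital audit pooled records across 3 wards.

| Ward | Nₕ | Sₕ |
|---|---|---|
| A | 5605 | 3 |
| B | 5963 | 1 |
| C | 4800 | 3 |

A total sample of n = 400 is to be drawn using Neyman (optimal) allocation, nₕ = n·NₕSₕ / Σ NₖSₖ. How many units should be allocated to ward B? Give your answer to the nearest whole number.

64

Σ NₕSₕ = 5605·3 + 5963·1 + 4800·3 = 37178.
Share for B: 5963/37178 = 0.16039.
n_B = 400 × 0.16039 = 64.156... → 64.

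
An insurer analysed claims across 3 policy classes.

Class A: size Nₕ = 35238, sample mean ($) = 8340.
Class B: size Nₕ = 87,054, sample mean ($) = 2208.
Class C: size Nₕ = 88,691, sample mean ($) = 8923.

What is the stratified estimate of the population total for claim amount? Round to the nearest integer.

1277489945

A: 35238·8340 = 293884920
B: 87054·2208 = 192215232
C: 88691·8923 = 791389793
τ̂ = Σ Nₕx̄ₕ = 1277489945.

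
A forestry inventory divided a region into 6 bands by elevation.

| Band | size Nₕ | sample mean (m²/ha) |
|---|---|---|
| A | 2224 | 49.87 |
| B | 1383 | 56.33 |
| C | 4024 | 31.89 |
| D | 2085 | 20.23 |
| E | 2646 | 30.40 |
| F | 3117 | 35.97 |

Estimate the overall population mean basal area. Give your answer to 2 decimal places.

N = 15479; weights Wₕ = Nₕ/N = (0.1437, 0.0893, 0.2600, 0.1347, 0.1709, 0.2014).
x̄_st = Σ Wₕ·x̄ₕ = 0.1437·49.87 + 0.0893·56.33 + 0.2600·31.89 + 0.1347·20.23 + 0.1709·30.40 + 0.2014·35.97 ≈ 35.6533...
→ 35.65.

35.65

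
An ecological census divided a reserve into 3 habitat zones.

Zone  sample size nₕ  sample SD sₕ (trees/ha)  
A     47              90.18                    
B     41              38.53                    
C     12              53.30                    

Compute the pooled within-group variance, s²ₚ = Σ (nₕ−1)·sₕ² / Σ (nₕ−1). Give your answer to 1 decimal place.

4791.0

A: (47−1)·90.18² = 46·8132.4324 = 374091.8904
B: (41−1)·38.53² = 40·1484.5609 = 59382.436
C: (12−1)·53.30² = 11·2840.89 = 31249.79
Numerator = 464724.1164; denominator = Σ(nₕ−1) = 97.
s²ₚ = 464724.1164/97 = 4790.970... → 4791.0.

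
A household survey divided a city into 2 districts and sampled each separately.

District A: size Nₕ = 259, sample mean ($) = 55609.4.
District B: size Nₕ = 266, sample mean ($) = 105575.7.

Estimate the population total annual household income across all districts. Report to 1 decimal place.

A: 259·55609.4 = 14402834.6
B: 266·105575.7 = 28083136.2
τ̂ = Σ Nₕx̄ₕ = 42485970.8.

42485970.8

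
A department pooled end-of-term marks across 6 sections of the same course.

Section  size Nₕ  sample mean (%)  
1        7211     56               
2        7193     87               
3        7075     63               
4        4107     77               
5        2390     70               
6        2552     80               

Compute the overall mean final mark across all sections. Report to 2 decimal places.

N = 30528; weights Wₕ = Nₕ/N = (0.2362, 0.2356, 0.2318, 0.1345, 0.0783, 0.0836).
x̄_st = Σ Wₕ·x̄ₕ = 0.2362·56 + 0.2356·87 + 0.2318·63 + 0.1345·77 + 0.0783·70 + 0.0836·80 ≈ 70.8540...
→ 70.85.

70.85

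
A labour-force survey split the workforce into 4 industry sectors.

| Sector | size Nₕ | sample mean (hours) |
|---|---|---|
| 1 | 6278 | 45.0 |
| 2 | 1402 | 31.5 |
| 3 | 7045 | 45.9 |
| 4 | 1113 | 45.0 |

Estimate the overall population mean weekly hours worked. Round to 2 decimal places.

44.21

N = 15838; weights Wₕ = Nₕ/N = (0.3964, 0.0885, 0.4448, 0.0703).
x̄_st = Σ Wₕ·x̄ₕ = 0.3964·45.0 + 0.0885·31.5 + 0.4448·45.9 + 0.0703·45.0 ≈ 44.2053...
→ 44.21.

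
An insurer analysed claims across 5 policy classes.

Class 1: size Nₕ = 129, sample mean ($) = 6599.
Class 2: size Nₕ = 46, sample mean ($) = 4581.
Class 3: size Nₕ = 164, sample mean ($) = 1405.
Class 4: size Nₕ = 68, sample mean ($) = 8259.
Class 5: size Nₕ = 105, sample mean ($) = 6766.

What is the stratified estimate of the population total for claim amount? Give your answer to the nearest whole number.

1: 129·6599 = 851271
2: 46·4581 = 210726
3: 164·1405 = 230420
4: 68·8259 = 561612
5: 105·6766 = 710430
τ̂ = Σ Nₕx̄ₕ = 2564459.

2564459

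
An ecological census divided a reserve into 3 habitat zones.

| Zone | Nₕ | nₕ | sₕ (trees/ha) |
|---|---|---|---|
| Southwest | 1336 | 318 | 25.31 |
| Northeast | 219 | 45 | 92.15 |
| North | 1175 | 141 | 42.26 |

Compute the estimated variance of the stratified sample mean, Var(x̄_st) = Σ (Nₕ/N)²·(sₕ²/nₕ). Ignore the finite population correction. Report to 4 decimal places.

4.0431

N = 2730. Term for each stratum: Wₕ²sₕ²/nₕ.
Var(x̄_st) = 0.4824416 + 1.2143422 + 2.3463366 = 4.0431205 → 4.0431.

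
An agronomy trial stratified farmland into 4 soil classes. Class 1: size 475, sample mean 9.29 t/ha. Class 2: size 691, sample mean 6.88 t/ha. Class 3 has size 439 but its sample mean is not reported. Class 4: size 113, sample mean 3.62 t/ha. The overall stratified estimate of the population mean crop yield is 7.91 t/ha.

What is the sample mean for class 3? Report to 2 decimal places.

9.14

N = 475 + 691 + 439 + 113 = 1718.
Overall total = μ·N = 7.91·1718 = 13589.38.
Subtract the known strata: 475·9.29 + 691·6.88 + 113·3.62 = 9575.89.
Remaining total for class 3: 13589.38 − 9575.89 = 4013.49.
Divide by its size: 4013.49 / 439 = 9.1423... → 9.14.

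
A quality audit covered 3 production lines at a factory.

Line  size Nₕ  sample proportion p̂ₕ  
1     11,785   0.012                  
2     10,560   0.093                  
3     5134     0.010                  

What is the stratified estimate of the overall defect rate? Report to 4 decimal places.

0.0428

Wₕ = Nₕ/N with N = 27479: 0.4289, 0.3843, 0.1868.
p̂_st = 0.4289·0.012 + 0.3843·0.093 + 0.1868·0.010 ≈ 0.042754... → 0.0428.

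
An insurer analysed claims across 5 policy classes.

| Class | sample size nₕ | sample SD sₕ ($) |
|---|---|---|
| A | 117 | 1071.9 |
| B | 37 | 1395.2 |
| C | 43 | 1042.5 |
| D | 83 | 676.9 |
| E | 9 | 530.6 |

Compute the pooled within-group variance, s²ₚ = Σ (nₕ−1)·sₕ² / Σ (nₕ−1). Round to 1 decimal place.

A: (117−1)·1071.9² = 116·1148969.61 = 133280474.76
B: (37−1)·1395.2² = 36·1946583.04 = 70076989.44
C: (43−1)·1042.5² = 42·1086806.25 = 45645862.5
D: (83−1)·676.9² = 82·458193.61 = 37571876.02
E: (9−1)·530.6² = 8·281536.36 = 2252290.88
Numerator = 288827493.6; denominator = Σ(nₕ−1) = 284.
s²ₚ = 288827493.6/284 = 1016998.217... → 1016998.2.

1016998.2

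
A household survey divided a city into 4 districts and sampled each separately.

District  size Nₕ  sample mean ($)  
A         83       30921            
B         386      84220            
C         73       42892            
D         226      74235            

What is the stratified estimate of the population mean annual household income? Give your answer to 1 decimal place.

71593.2

N = 768; weights Wₕ = Nₕ/N = (0.1081, 0.5026, 0.0951, 0.2943).
x̄_st = Σ Wₕ·x̄ₕ = 0.1081·30921 + 0.5026·84220 + 0.0951·42892 + 0.2943·74235 ≈ 71593.215...
→ 71593.2.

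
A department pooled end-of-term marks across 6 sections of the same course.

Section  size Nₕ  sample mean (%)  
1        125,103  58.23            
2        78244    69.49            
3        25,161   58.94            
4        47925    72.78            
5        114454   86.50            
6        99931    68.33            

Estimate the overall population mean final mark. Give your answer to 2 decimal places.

x̄_st = (Σ Nₕx̄ₕ) / (Σ Nₕ) = (125103·58.23 + 78244·69.49 + 25161·58.94 + 47925·72.78 + 114454·86.50 + 99931·68.33) / 490818
= 34421450.32 / 490818 = 70.1308... → 70.13.

70.13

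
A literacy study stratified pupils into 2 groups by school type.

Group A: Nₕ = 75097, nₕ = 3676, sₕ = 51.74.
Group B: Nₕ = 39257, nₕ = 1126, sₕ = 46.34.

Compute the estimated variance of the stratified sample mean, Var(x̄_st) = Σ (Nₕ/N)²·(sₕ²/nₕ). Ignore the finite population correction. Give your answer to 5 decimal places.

0.53882

N = 114354; Wₕ = Nₕ/N.
group A: (75097/114354)²·51.74²/3676 = 0.31406519
group B: (39257/114354)²·46.34²/1126 = 0.22475283
Sum = 0.53881802 → 0.53882.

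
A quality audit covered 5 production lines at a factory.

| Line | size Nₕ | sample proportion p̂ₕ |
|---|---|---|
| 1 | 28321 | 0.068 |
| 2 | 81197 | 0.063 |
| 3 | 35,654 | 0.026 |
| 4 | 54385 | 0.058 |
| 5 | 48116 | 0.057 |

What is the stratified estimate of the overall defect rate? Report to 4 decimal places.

0.0560

Wₕ = Nₕ/N with N = 247673: 0.1143, 0.3278, 0.1440, 0.2196, 0.1943.
p̂_st = 0.1143·0.068 + 0.3278·0.063 + 0.1440·0.026 + 0.2196·0.058 + 0.1943·0.057 ≈ 0.055982... → 0.0560.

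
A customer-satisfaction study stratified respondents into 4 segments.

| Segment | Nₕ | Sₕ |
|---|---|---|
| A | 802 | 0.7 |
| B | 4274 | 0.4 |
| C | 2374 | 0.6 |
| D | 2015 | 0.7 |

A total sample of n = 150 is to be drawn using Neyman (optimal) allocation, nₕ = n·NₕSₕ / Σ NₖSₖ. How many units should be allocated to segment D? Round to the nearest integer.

41

Σ NₕSₕ = 802·0.7 + 4274·0.4 + 2374·0.6 + 2015·0.7 = 5105.9.
Share for D: 1410.5/5105.9 = 0.27625.
n_D = 150 × 0.27625 = 41.437... → 41.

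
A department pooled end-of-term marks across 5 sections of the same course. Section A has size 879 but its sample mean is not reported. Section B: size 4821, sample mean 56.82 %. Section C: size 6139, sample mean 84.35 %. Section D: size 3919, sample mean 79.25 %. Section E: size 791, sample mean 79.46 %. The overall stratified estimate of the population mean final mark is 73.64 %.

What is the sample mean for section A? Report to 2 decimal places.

Σ Nₕx̄ₕ = N·μ, so 879·x̄_A = 16549·73.64 − (4821·56.82 + 6139·84.35 + 3919·79.25 + 791·79.46).
= 1218668.36 − 1165187.48 = 53480.88.
x̄_A = 53480.88 / 879 = 60.8429... → 60.84.

60.84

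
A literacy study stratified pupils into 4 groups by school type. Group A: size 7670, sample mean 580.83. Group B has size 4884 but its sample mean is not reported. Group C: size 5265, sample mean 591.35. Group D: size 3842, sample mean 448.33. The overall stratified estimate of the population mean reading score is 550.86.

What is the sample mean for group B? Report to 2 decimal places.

N = 7670 + 4884 + 5265 + 3842 = 21661.
Overall total = μ·N = 550.86·21661 = 11932178.46.
Subtract the known strata: 7670·580.83 + 5265·591.35 + 3842·448.33 = 9290907.71.
Remaining total for group B: 11932178.46 − 9290907.71 = 2641270.75.
Divide by its size: 2641270.75 / 4884 = 540.8007... → 540.80.

540.80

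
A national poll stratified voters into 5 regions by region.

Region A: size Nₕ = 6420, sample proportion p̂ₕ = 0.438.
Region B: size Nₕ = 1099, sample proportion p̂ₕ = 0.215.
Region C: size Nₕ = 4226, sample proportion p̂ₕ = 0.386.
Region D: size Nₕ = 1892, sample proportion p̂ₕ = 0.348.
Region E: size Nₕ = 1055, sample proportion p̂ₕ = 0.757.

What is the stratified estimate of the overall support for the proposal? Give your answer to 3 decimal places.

0.418

Wₕ = Nₕ/N with N = 14692: 0.4370, 0.0748, 0.2876, 0.1288, 0.0718.
p̂_st = 0.4370·0.438 + 0.0748·0.215 + 0.2876·0.386 + 0.1288·0.348 + 0.0718·0.757 ≈ 0.41768... → 0.418.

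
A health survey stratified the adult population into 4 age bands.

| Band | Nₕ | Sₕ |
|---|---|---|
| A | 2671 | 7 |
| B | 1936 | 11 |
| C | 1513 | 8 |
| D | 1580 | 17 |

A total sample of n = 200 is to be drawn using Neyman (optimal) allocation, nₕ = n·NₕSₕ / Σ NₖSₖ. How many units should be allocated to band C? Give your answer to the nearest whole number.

A: NₕSₕ = 2671·7 = 18697
B: NₕSₕ = 1936·11 = 21296
C: NₕSₕ = 1513·8 = 12104
D: NₕSₕ = 1580·17 = 26860
Σ NₕSₕ = 78957.
n_C = 200·12104/78957 = 30.660... → 31.

31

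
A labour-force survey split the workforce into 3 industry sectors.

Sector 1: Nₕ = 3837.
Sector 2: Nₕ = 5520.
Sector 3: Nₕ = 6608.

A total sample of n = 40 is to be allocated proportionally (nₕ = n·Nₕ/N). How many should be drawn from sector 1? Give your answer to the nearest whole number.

10

N = 3837 + 5520 + 6608 = 15965.
n_1 = 40·3837/15965 = 9.614... → 10.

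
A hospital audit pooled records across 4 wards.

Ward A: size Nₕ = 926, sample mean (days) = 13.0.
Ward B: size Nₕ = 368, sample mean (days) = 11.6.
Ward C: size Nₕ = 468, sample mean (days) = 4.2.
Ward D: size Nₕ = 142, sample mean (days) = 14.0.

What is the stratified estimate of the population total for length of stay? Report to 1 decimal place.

Estimate total by summing Nₕ·x̄ₕ over strata.
926·13.0 + 368·11.6 + 468·4.2 + 142·14.0 = 12038 + 4268.8 + 1965.6 + 1988 = 20260.4.

20260.4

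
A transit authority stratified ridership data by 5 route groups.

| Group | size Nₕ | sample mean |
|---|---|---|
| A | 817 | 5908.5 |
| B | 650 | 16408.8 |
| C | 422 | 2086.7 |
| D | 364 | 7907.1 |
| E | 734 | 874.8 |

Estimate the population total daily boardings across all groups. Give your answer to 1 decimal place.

19893839.5

A: 817·5908.5 = 4827244.5
B: 650·16408.8 = 10665720
C: 422·2086.7 = 880587.4
D: 364·7907.1 = 2878184.4
E: 734·874.8 = 642103.2
τ̂ = Σ Nₕx̄ₕ = 19893839.5.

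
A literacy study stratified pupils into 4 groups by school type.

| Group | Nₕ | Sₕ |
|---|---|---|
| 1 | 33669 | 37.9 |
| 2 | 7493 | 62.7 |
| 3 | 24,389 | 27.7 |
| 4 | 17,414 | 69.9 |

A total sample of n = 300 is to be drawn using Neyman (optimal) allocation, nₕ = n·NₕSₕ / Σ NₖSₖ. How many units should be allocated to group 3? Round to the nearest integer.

56

Σ NₕSₕ = 33669·37.9 + 7493·62.7 + 24389·27.7 + 17414·69.9 = 3638680.1.
Share for 3: 675575.3/3638680.1 = 0.18566.
n_3 = 300 × 0.18566 = 55.699... → 56.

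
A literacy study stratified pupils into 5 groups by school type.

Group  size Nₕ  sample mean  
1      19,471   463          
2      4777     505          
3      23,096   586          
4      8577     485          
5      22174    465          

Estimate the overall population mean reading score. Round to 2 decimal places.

504.93

N = 19471 + 4777 + 23096 + 8577 + 22174 = 78095.
Weight each subgroup mean by Nₕ/N and sum.
Σ Nₕx̄ₕ = 19471·463 + 4777·505 + 23096·586 + 8577·485 + 22174·465 = 9015073 + 2412385 + 13534256 + 4159845 + 10310910 = 39432469.
Divide by N: 39432469 / 78095 = 504.9295... → 504.93.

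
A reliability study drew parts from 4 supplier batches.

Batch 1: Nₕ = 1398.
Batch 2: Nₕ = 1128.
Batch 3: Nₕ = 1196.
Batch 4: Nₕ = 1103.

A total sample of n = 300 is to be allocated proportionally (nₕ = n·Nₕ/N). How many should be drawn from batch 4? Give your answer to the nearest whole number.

69

Share of batch 4 = 1103/4825 = 0.22860.
Allocate 300 × 0.22860 = 68.580... → 69.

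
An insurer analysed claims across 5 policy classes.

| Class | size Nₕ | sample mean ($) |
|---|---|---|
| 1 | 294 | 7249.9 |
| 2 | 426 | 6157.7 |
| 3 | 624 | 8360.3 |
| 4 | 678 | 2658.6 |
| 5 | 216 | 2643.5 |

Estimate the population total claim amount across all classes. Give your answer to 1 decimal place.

12345004.8

1: 294·7249.9 = 2131470.6
2: 426·6157.7 = 2623180.2
3: 624·8360.3 = 5216827.2
4: 678·2658.6 = 1802530.8
5: 216·2643.5 = 570996
τ̂ = Σ Nₕx̄ₕ = 12345004.8.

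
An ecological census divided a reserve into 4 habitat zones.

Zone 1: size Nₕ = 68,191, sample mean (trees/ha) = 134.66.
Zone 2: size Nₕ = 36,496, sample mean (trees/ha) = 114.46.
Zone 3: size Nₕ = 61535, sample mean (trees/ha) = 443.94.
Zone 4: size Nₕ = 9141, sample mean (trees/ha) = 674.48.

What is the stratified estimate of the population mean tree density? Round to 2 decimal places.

N = 175363; weights Wₕ = Nₕ/N = (0.3889, 0.2081, 0.3509, 0.0521).
x̄_st = Σ Wₕ·x̄ₕ = 0.3889·134.66 + 0.2081·114.46 + 0.3509·443.94 + 0.0521·674.48 ≈ 267.1214...
→ 267.12.

267.12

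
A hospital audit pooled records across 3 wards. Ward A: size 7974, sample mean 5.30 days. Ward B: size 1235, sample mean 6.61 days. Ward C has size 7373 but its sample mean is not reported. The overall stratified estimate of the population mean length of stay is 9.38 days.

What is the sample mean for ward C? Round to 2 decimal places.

N = 7974 + 1235 + 7373 = 16582.
Overall total = μ·N = 9.38·16582 = 155539.16.
Subtract the known strata: 7974·5.30 + 1235·6.61 = 50425.55.
Remaining total for ward C: 155539.16 − 50425.55 = 105113.61.
Divide by its size: 105113.61 / 7373 = 14.2566... → 14.26.

14.26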